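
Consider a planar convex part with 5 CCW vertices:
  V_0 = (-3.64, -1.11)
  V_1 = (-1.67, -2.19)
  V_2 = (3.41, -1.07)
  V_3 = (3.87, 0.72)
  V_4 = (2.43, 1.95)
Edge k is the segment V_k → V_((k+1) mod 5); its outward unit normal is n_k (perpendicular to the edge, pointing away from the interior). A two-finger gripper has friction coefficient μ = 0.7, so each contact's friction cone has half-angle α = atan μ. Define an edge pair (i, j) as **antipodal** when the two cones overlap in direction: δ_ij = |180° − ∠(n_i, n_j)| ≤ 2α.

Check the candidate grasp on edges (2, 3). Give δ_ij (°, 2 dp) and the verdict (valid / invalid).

δ = 116.09°, invalid

α = atan 0.7 = 34.99°;  2α = 69.98°
edge 2: e_2 = (+0.46, +1.79);  n_2 = (+0.9685, -0.2489)
edge 3: e_3 = (-1.44, +1.23);  n_3 = (+0.6495, +0.7604)
∠(n_2, n_3) = 63.91°
δ = |180° − 63.91°| = 116.09°
116.09° > 2α = 69.98°  →  invalid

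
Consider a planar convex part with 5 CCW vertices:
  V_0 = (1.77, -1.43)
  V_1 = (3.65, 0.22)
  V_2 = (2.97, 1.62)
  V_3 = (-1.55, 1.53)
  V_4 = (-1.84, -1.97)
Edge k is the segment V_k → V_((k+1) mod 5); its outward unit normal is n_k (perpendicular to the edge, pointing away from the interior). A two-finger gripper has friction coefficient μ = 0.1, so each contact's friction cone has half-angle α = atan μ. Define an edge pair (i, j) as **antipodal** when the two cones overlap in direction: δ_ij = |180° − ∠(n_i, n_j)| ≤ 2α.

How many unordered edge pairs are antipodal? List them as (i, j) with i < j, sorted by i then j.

count = 1; pairs: (2,4)

α = atan 0.1 = 5.71°;  2α = 11.42°
n_0 = (+0.6596, -0.7516)
n_1 = (+0.8995, +0.4369)
n_2 = (-0.0199, +0.9998)
n_3 = (-0.9966, +0.0826)
n_4 = (+0.1479, -0.9890)
  (0,1): δ = 105.37°  ·
  (0,2): δ = 40.13°  ·
  (0,3): δ = 43.99°  ·
  (0,4): δ = 147.24°  ·
  (1,2): δ = 114.77°  ·
  (1,3): δ = 30.64°  ·
  (1,4): δ = 72.60°  ·
  (2,3): δ = 95.88°  ·
  (2,4): δ = 7.37°  ✓
  (3,4): δ = 76.76°  ·
antipodal pairs: 1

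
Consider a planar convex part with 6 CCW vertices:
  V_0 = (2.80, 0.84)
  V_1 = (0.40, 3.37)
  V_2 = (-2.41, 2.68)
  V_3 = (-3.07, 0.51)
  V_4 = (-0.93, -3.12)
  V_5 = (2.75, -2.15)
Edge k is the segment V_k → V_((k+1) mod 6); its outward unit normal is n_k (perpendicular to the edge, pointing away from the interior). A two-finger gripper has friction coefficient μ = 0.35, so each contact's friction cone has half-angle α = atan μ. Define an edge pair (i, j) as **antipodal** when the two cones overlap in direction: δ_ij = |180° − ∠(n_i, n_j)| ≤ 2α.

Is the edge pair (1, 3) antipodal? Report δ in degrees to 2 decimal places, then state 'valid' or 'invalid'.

α = atan 0.35 = 19.29°;  2α = 38.58°
edge 1: e_1 = (-2.81, -0.69);  n_1 = (-0.2385, +0.9712)
edge 3: e_3 = (+2.14, -3.63);  n_3 = (-0.8614, -0.5078)
∠(n_1, n_3) = 106.72°
δ = |180° − 106.72°| = 73.28°
73.28° > 2α = 38.58°  →  invalid

δ = 73.28°, invalid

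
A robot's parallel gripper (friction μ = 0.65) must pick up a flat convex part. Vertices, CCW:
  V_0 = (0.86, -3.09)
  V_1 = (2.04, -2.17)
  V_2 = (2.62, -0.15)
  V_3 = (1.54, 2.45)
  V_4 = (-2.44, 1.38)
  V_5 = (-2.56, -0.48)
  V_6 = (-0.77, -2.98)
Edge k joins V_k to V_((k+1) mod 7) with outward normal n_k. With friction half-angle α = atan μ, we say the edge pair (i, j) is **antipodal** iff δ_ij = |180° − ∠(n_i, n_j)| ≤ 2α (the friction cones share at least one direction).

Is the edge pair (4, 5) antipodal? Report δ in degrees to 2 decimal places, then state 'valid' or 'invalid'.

δ = 140.71°, invalid

α = atan 0.65 = 33.02°;  2α = 66.05°
edge 4: e_4 = (-0.12, -1.86);  n_4 = (-0.9979, +0.0644)
edge 5: e_5 = (+1.79, -2.50);  n_5 = (-0.8131, -0.5822)
∠(n_4, n_5) = 39.29°
δ = |180° − 39.29°| = 140.71°
140.71° > 2α = 66.05°  →  invalid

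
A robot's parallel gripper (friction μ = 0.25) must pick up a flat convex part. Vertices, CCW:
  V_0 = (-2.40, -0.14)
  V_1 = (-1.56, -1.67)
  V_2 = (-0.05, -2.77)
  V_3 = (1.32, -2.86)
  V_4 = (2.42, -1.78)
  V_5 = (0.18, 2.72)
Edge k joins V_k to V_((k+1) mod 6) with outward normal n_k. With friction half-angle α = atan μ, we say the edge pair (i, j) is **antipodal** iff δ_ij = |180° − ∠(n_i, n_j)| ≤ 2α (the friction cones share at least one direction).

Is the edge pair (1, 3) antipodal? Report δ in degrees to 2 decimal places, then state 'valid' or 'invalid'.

δ = 99.45°, invalid

α = atan 0.25 = 14.04°;  2α = 28.07°
edge 1: e_1 = (+1.51, -1.10);  n_1 = (-0.5888, -0.8083)
edge 3: e_3 = (+1.10, +1.08);  n_3 = (+0.7006, -0.7136)
∠(n_1, n_3) = 80.55°
δ = |180° − 80.55°| = 99.45°
99.45° > 2α = 28.07°  →  invalid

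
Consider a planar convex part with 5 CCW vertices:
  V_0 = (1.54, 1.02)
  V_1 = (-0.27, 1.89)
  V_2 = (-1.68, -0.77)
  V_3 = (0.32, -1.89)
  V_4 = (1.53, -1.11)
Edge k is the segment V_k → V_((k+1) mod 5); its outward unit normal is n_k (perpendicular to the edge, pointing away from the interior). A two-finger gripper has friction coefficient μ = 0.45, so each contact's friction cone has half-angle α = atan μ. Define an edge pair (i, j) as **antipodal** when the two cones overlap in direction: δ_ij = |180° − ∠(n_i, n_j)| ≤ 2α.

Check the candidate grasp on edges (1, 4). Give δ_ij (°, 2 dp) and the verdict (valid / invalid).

α = atan 0.45 = 24.23°;  2α = 48.46°
edge 1: e_1 = (-1.41, -2.66);  n_1 = (-0.8835, +0.4683)
edge 4: e_4 = (+0.01, +2.13);  n_4 = (+1.0000, -0.0047)
∠(n_1, n_4) = 152.34°
δ = |180° − 152.34°| = 27.66°
27.66° ≤ 2α = 48.46°  →  valid

δ = 27.66°, valid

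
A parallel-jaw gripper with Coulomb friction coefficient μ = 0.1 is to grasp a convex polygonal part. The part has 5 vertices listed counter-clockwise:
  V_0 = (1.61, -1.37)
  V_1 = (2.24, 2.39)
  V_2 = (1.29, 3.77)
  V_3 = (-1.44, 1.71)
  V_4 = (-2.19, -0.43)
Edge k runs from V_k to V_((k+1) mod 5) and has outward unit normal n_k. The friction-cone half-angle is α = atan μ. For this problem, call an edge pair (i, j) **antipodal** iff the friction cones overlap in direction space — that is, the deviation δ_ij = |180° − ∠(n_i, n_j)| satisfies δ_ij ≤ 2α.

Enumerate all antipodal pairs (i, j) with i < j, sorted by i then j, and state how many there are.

α = atan 0.1 = 5.71°;  2α = 11.42°
n_0 = (+0.9863, -0.1652)
n_1 = (+0.8237, +0.5670)
n_2 = (-0.6023, +0.7982)
n_3 = (-0.9437, +0.3307)
n_4 = (-0.2401, -0.9707)
  (0,1): δ = 135.94°  ·
  (0,2): δ = 43.45°  ·
  (0,3): δ = 9.80°  ✓
  (0,4): δ = 85.62°  ·
  (1,2): δ = 87.51°  ·
  (1,3): δ = 53.86°  ·
  (1,4): δ = 41.56°  ·
  (2,3): δ = 146.35°  ·
  (2,4): δ = 50.93°  ·
  (3,4): δ = 84.58°  ·
antipodal pairs: 1

count = 1; pairs: (0,3)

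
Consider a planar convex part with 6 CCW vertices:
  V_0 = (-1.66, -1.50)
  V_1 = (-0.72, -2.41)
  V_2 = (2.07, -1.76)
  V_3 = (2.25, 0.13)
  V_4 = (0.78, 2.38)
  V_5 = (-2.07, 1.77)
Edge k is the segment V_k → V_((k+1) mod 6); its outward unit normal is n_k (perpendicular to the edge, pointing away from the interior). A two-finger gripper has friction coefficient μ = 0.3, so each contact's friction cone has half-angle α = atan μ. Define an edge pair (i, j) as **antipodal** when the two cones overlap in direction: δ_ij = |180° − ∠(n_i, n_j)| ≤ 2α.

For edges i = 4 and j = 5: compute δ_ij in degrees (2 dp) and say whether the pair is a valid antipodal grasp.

δ = 94.93°, invalid

α = atan 0.3 = 16.70°;  2α = 33.40°
edge 4: e_4 = (-2.85, -0.61);  n_4 = (-0.2093, +0.9779)
edge 5: e_5 = (+0.41, -3.27);  n_5 = (-0.9922, -0.1244)
∠(n_4, n_5) = 85.07°
δ = |180° − 85.07°| = 94.93°
94.93° > 2α = 33.40°  →  invalid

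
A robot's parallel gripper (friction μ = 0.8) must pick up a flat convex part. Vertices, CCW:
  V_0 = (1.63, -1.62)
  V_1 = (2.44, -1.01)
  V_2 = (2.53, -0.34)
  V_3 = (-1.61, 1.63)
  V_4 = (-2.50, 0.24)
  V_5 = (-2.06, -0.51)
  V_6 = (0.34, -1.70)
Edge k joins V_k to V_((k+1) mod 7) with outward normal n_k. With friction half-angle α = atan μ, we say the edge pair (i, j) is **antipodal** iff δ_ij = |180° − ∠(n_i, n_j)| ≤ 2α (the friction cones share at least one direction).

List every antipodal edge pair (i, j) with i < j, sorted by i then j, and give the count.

α = atan 0.8 = 38.66°;  2α = 77.32°
n_0 = (+0.6016, -0.7988)
n_1 = (+0.9911, -0.1331)
n_2 = (+0.4297, +0.9030)
n_3 = (-0.8422, +0.5392)
n_4 = (-0.8625, -0.5060)
n_5 = (-0.4442, -0.8959)
n_6 = (+0.0619, -0.9981)
  (0,1): δ = 134.63°  ·
  (0,2): δ = 62.43°  ✓
  (0,3): δ = 20.39°  ✓
  (0,4): δ = 83.42°  ·
  (0,5): δ = 116.64°  ·
  (0,6): δ = 146.57°  ·
  (1,2): δ = 107.80°  ·
  (1,3): δ = 24.98°  ✓
  (1,4): δ = 38.05°  ✓
  (1,5): δ = 71.28°  ✓
  (1,6): δ = 101.20°  ·
  (2,3): δ = 97.18°  ·
  (2,4): δ = 34.15°  ✓
  (2,5): δ = 0.93°  ✓
  (2,6): δ = 29.00°  ✓
  (3,4): δ = 116.97°  ·
  (3,5): δ = 83.74°  ·
  (3,6): δ = 53.82°  ✓
  (4,5): δ = 146.77°  ·
  (4,6): δ = 116.85°  ·
  (5,6): δ = 150.08°  ·
antipodal pairs: 9

count = 9; pairs: (0,2), (0,3), (1,3), (1,4), (1,5), (2,4), (2,5), (2,6), (3,6)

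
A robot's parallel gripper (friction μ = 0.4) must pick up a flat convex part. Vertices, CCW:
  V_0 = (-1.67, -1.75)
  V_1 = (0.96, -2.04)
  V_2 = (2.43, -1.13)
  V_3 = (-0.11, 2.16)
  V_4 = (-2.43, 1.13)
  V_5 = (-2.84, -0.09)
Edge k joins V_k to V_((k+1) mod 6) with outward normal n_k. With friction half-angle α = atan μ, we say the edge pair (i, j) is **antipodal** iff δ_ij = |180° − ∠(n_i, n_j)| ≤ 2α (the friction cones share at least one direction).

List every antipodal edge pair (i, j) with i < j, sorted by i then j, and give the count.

α = atan 0.4 = 21.80°;  2α = 43.60°
n_0 = (-0.1096, -0.9940)
n_1 = (+0.5264, -0.8503)
n_2 = (+0.7915, +0.6111)
n_3 = (-0.4058, +0.9140)
n_4 = (-0.9479, +0.3186)
n_5 = (-0.8174, -0.5761)
  (0,1): δ = 141.95°  ·
  (0,2): δ = 46.04°  ·
  (0,3): δ = 30.23°  ✓
  (0,4): δ = 77.72°  ·
  (0,5): δ = 131.47°  ·
  (1,2): δ = 84.09°  ·
  (1,3): δ = 7.82°  ✓
  (1,4): δ = 39.66°  ✓
  (1,5): δ = 93.42°  ·
  (2,3): δ = 103.73°  ·
  (2,4): δ = 56.25°  ·
  (2,5): δ = 2.49°  ✓
  (3,4): δ = 132.52°  ·
  (3,5): δ = 78.76°  ·
  (4,5): δ = 126.25°  ·
antipodal pairs: 4

count = 4; pairs: (0,3), (1,3), (1,4), (2,5)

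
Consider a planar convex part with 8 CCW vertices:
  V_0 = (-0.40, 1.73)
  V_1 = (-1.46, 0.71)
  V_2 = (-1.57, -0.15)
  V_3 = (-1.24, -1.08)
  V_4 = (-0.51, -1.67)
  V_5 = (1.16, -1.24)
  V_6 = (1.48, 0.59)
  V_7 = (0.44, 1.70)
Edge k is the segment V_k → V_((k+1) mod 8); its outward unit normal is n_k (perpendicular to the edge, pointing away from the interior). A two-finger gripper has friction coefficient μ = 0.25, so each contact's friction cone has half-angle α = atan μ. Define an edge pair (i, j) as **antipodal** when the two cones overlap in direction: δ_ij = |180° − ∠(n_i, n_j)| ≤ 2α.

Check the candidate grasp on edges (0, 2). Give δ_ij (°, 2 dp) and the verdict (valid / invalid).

δ = 114.36°, invalid

α = atan 0.25 = 14.04°;  2α = 28.07°
edge 0: e_0 = (-1.06, -1.02);  n_0 = (-0.6934, +0.7206)
edge 2: e_2 = (+0.33, -0.93);  n_2 = (-0.9424, -0.3344)
∠(n_0, n_2) = 65.64°
δ = |180° − 65.64°| = 114.36°
114.36° > 2α = 28.07°  →  invalid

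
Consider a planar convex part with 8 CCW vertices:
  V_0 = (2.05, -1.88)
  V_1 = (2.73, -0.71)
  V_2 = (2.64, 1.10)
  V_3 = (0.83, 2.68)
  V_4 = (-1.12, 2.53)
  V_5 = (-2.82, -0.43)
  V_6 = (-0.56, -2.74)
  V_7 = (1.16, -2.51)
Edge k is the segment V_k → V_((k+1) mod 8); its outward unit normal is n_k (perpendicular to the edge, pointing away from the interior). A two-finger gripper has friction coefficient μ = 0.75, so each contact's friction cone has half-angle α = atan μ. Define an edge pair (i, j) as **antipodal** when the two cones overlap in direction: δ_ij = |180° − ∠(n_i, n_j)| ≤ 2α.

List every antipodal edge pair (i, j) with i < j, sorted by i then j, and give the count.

count = 11; pairs: (0,3), (0,4), (1,4), (1,5), (2,5), (2,6), (3,5), (3,6), (3,7), (4,6), (4,7)

α = atan 0.75 = 36.87°;  2α = 73.74°
n_0 = (+0.8646, -0.5025)
n_1 = (+0.9988, +0.0497)
n_2 = (+0.6576, +0.7533)
n_3 = (-0.0767, +0.9971)
n_4 = (-0.8672, +0.4980)
n_5 = (-0.7148, -0.6993)
n_6 = (+0.1325, -0.9912)
n_7 = (+0.5778, -0.8162)
  (0,1): δ = 146.99°  ·
  (0,2): δ = 100.95°  ·
  (0,3): δ = 55.44°  ✓
  (0,4): δ = 0.30°  ✓
  (0,5): δ = 74.54°  ·
  (0,6): δ = 127.78°  ·
  (0,7): δ = 155.46°  ·
  (1,2): δ = 133.97°  ·
  (1,3): δ = 88.45°  ·
  (1,4): δ = 32.72°  ✓
  (1,5): δ = 41.53°  ✓
  (1,6): δ = 94.77°  ·
  (1,7): δ = 122.45°  ·
  (2,3): δ = 134.48°  ·
  (2,4): δ = 78.75°  ·
  (2,5): δ = 4.51°  ✓
  (2,6): δ = 48.74°  ✓
  (2,7): δ = 76.41°  ·
  (3,4): δ = 124.27°  ·
  (3,5): δ = 50.03°  ✓
  (3,6): δ = 3.22°  ✓
  (3,7): δ = 30.89°  ✓
  (4,5): δ = 105.76°  ·
  (4,6): δ = 52.51°  ✓
  (4,7): δ = 24.84°  ✓
  (5,6): δ = 126.76°  ·
  (5,7): δ = 99.08°  ·
  (6,7): δ = 152.32°  ·
antipodal pairs: 11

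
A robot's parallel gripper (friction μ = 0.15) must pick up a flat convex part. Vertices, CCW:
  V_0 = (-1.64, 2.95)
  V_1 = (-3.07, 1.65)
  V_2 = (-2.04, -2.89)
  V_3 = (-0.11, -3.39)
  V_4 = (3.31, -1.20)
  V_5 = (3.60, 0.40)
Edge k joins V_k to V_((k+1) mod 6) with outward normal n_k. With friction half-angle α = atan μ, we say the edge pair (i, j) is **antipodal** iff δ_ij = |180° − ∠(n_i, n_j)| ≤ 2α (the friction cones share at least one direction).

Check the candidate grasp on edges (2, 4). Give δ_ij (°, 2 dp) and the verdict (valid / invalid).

δ = 85.75°, invalid

α = atan 0.15 = 8.53°;  2α = 17.06°
edge 2: e_2 = (+1.93, -0.50);  n_2 = (-0.2508, -0.9680)
edge 4: e_4 = (+0.29, +1.60);  n_4 = (+0.9840, -0.1783)
∠(n_2, n_4) = 94.25°
δ = |180° − 94.25°| = 85.75°
85.75° > 2α = 17.06°  →  invalid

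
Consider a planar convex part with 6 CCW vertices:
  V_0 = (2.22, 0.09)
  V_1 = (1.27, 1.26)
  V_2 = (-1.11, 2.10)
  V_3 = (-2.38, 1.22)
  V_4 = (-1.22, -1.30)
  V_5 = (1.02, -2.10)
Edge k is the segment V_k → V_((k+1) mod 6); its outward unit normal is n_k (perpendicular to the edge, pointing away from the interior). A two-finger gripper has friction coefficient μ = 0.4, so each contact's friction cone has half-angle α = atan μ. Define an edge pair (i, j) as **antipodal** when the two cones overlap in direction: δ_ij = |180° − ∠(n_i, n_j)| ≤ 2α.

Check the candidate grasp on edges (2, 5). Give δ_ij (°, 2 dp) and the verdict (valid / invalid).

α = atan 0.4 = 21.80°;  2α = 43.60°
edge 2: e_2 = (-1.27, -0.88);  n_2 = (-0.5695, +0.8220)
edge 5: e_5 = (+1.20, +2.19);  n_5 = (+0.8770, -0.4805)
∠(n_2, n_5) = 153.44°
δ = |180° − 153.44°| = 26.56°
26.56° ≤ 2α = 43.60°  →  valid

δ = 26.56°, valid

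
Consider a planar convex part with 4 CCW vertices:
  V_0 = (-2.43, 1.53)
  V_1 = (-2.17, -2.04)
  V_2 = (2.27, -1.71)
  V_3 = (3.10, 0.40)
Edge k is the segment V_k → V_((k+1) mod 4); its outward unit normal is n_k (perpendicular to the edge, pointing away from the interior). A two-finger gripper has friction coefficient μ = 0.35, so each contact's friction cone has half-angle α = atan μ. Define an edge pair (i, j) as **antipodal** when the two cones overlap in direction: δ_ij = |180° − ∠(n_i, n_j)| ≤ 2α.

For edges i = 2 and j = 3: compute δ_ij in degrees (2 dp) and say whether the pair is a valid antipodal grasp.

δ = 80.08°, invalid

α = atan 0.35 = 19.29°;  2α = 38.58°
edge 2: e_2 = (+0.83, +2.11);  n_2 = (+0.9306, -0.3661)
edge 3: e_3 = (-5.53, +1.13);  n_3 = (+0.2002, +0.9798)
∠(n_2, n_3) = 99.92°
δ = |180° − 99.92°| = 80.08°
80.08° > 2α = 38.58°  →  invalid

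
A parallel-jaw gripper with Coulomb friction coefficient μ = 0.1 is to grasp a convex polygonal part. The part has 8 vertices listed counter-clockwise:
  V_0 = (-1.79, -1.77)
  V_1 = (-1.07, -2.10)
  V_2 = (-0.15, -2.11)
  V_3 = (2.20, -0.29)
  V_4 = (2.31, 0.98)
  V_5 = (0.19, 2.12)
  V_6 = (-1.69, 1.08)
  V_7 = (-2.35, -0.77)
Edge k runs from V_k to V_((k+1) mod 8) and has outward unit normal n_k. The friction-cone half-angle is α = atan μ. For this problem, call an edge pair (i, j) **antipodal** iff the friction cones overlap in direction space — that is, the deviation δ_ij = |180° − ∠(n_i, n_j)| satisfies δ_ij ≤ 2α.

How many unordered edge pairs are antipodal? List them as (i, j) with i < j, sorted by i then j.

α = atan 0.1 = 5.71°;  2α = 11.42°
n_0 = (-0.4167, -0.9091)
n_1 = (-0.0109, -0.9999)
n_2 = (+0.6123, -0.7906)
n_3 = (+0.9963, -0.0863)
n_4 = (+0.4736, +0.8807)
n_5 = (-0.4841, +0.8750)
n_6 = (-0.9419, +0.3360)
n_7 = (-0.8725, -0.4886)
  (0,1): δ = 156.00°  ·
  (0,2): δ = 117.62°  ·
  (0,3): δ = 70.33°  ·
  (0,4): δ = 3.64°  ✓
  (0,5): δ = 53.57°  ·
  (0,6): δ = 94.99°  ·
  (0,7): δ = 143.87°  ·
  (1,2): δ = 141.62°  ·
  (1,3): δ = 94.33°  ·
  (1,4): δ = 27.65°  ·
  (1,5): δ = 29.57°  ·
  (1,6): δ = 70.99°  ·
  (1,7): δ = 119.87°  ·
  (2,3): δ = 132.71°  ·
  (2,4): δ = 66.03°  ·
  (2,5): δ = 8.81°  ✓
  (2,6): δ = 32.61°  ·
  (2,7): δ = 81.49°  ·
  (3,4): δ = 113.32°  ·
  (3,5): δ = 56.10°  ·
  (3,6): δ = 14.68°  ·
  (3,7): δ = 34.20°  ·
  (4,5): δ = 122.78°  ·
  (4,6): δ = 81.37°  ·
  (4,7): δ = 32.48°  ·
  (5,6): δ = 138.59°  ·
  (5,7): δ = 89.70°  ·
  (6,7): δ = 131.12°  ·
antipodal pairs: 2

count = 2; pairs: (0,4), (2,5)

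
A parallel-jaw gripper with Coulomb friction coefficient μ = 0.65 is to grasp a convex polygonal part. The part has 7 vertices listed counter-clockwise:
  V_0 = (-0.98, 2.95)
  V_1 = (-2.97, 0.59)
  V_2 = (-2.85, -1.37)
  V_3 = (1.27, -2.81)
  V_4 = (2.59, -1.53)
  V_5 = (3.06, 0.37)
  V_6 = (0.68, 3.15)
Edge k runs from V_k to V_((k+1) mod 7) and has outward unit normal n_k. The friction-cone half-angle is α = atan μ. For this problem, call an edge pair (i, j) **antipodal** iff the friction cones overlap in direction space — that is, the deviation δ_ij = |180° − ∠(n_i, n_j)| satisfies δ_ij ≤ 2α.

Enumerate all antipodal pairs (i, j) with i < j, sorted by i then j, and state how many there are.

α = atan 0.65 = 33.02°;  2α = 66.05°
n_0 = (-0.7645, +0.6446)
n_1 = (-0.9981, -0.0611)
n_2 = (-0.3299, -0.9440)
n_3 = (+0.6961, -0.7179)
n_4 = (+0.9707, -0.2401)
n_5 = (+0.7596, +0.6503)
n_6 = (-0.1196, +0.9928)
  (0,1): δ = 136.36°  ·
  (0,2): δ = 69.13°  ·
  (0,3): δ = 5.74°  ✓
  (0,4): δ = 26.24°  ✓
  (0,5): δ = 80.71°  ·
  (0,6): δ = 137.01°  ·
  (1,2): δ = 112.77°  ·
  (1,3): δ = 49.38°  ✓
  (1,4): δ = 17.40°  ✓
  (1,5): δ = 37.06°  ✓
  (1,6): δ = 93.37°  ·
  (2,3): δ = 116.62°  ·
  (2,4): δ = 84.63°  ·
  (2,5): δ = 30.17°  ✓
  (2,6): δ = 26.14°  ✓
  (3,4): δ = 148.01°  ·
  (3,5): δ = 93.55°  ·
  (3,6): δ = 37.25°  ✓
  (4,5): δ = 125.54°  ·
  (4,6): δ = 69.24°  ·
  (5,6): δ = 123.70°  ·
antipodal pairs: 8

count = 8; pairs: (0,3), (0,4), (1,3), (1,4), (1,5), (2,5), (2,6), (3,6)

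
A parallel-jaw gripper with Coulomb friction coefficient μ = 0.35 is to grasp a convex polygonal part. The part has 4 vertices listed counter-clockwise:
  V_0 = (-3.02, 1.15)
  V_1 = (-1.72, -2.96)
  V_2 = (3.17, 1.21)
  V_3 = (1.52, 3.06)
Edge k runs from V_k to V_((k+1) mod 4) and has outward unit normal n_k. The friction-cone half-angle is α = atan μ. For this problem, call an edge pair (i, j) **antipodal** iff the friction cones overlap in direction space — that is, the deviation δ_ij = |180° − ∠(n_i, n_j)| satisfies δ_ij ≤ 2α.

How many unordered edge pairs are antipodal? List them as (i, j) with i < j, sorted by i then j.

α = atan 0.35 = 19.29°;  2α = 38.58°
n_0 = (-0.9534, -0.3016)
n_1 = (+0.6489, -0.7609)
n_2 = (+0.7463, +0.6656)
n_3 = (-0.3878, +0.9217)
  (0,1): δ = 67.10°  ·
  (0,2): δ = 24.18°  ✓
  (0,3): δ = 95.26°  ·
  (1,2): δ = 88.73°  ·
  (1,3): δ = 17.64°  ✓
  (2,3): δ = 108.91°  ·
antipodal pairs: 2

count = 2; pairs: (0,2), (1,3)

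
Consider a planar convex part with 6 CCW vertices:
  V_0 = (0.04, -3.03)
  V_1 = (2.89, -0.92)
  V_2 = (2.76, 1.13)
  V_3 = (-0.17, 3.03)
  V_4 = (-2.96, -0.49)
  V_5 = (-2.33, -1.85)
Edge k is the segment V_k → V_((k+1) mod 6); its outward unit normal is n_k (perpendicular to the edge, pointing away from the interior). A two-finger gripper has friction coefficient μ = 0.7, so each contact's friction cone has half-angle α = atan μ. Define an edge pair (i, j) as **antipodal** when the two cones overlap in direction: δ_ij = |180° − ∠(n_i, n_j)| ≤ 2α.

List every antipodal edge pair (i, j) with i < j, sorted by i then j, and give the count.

count = 7; pairs: (0,2), (0,3), (1,3), (1,4), (1,5), (2,4), (2,5)

α = atan 0.7 = 34.99°;  2α = 69.98°
n_0 = (+0.5950, -0.8037)
n_1 = (+0.9980, +0.0633)
n_2 = (+0.5441, +0.8390)
n_3 = (-0.7837, +0.6212)
n_4 = (-0.9074, -0.4203)
n_5 = (-0.4457, -0.8952)
  (0,1): δ = 122.89°  ·
  (0,2): δ = 69.48°  ✓
  (0,3): δ = 15.08°  ✓
  (0,4): δ = 78.34°  ·
  (0,5): δ = 117.02°  ·
  (1,2): δ = 126.59°  ·
  (1,3): δ = 42.03°  ✓
  (1,4): δ = 21.23°  ✓
  (1,5): δ = 59.90°  ✓
  (2,3): δ = 95.44°  ·
  (2,4): δ = 32.18°  ✓
  (2,5): δ = 6.49°  ✓
  (3,4): δ = 116.74°  ·
  (3,5): δ = 78.07°  ·
  (4,5): δ = 141.32°  ·
antipodal pairs: 7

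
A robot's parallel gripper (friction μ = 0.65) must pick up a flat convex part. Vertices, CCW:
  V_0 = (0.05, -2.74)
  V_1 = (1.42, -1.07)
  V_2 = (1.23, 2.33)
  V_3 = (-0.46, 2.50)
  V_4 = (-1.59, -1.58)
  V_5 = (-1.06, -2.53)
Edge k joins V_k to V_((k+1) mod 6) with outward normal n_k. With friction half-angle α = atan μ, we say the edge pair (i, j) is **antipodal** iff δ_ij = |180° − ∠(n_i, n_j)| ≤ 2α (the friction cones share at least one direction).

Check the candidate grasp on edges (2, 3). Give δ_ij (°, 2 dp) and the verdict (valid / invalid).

α = atan 0.65 = 33.02°;  2α = 66.05°
edge 2: e_2 = (-1.69, +0.17);  n_2 = (+0.1001, +0.9950)
edge 3: e_3 = (-1.13, -4.08);  n_3 = (-0.9637, +0.2669)
∠(n_2, n_3) = 80.26°
δ = |180° − 80.26°| = 99.74°
99.74° > 2α = 66.05°  →  invalid

δ = 99.74°, invalid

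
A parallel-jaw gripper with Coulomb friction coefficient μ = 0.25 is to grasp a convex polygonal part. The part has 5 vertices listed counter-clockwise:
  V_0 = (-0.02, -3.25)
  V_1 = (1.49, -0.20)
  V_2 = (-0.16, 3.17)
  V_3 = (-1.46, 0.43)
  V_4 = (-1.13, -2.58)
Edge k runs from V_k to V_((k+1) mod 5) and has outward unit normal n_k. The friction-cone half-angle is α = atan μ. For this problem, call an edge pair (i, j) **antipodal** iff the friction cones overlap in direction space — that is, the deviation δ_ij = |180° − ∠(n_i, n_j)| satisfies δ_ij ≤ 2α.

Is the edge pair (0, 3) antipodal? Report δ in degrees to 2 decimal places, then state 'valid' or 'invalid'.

α = atan 0.25 = 14.04°;  2α = 28.07°
edge 0: e_0 = (+1.51, +3.05);  n_0 = (+0.8962, -0.4437)
edge 3: e_3 = (+0.33, -3.01);  n_3 = (-0.9940, -0.1090)
∠(n_0, n_3) = 147.40°
δ = |180° − 147.40°| = 32.60°
32.60° > 2α = 28.07°  →  invalid

δ = 32.60°, invalid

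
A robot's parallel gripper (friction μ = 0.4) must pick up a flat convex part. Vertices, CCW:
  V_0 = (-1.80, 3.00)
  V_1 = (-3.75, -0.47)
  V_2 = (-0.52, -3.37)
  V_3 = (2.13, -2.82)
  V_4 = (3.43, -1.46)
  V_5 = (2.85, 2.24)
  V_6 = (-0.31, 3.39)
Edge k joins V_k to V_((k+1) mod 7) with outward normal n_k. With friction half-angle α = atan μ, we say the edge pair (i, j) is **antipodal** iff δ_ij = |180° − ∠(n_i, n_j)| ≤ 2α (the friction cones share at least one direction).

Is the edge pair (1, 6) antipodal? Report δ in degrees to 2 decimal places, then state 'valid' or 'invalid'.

α = atan 0.4 = 21.80°;  2α = 43.60°
edge 1: e_1 = (+3.23, -2.90);  n_1 = (-0.6681, -0.7441)
edge 6: e_6 = (-1.49, -0.39);  n_6 = (-0.2532, +0.9674)
∠(n_1, n_6) = 123.41°
δ = |180° − 123.41°| = 56.59°
56.59° > 2α = 43.60°  →  invalid

δ = 56.59°, invalid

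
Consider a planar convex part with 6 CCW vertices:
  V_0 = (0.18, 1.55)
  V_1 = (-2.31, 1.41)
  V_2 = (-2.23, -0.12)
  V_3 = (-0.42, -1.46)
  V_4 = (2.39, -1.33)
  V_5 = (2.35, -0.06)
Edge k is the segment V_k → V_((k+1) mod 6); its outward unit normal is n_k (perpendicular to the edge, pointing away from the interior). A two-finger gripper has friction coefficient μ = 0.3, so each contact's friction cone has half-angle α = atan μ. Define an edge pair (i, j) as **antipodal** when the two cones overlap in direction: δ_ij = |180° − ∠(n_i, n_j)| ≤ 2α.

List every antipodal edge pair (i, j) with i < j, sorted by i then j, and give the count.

α = atan 0.3 = 16.70°;  2α = 33.40°
n_0 = (-0.0561, +0.9984)
n_1 = (-0.9986, -0.0522)
n_2 = (-0.5950, -0.8037)
n_3 = (+0.0462, -0.9989)
n_4 = (+0.9995, +0.0315)
n_5 = (+0.5958, +0.8031)
  (0,1): δ = 90.22°  ·
  (0,2): δ = 39.73°  ·
  (0,3): δ = 0.57°  ✓
  (0,4): δ = 88.59°  ·
  (0,5): δ = 140.21°  ·
  (1,2): δ = 129.51°  ·
  (1,3): δ = 90.34°  ·
  (1,4): δ = 1.19°  ✓
  (1,5): δ = 50.43°  ·
  (2,3): δ = 140.84°  ·
  (2,4): δ = 51.68°  ·
  (2,5): δ = 0.06°  ✓
  (3,4): δ = 90.84°  ·
  (3,5): δ = 39.22°  ·
  (4,5): δ = 128.38°  ·
antipodal pairs: 3

count = 3; pairs: (0,3), (1,4), (2,5)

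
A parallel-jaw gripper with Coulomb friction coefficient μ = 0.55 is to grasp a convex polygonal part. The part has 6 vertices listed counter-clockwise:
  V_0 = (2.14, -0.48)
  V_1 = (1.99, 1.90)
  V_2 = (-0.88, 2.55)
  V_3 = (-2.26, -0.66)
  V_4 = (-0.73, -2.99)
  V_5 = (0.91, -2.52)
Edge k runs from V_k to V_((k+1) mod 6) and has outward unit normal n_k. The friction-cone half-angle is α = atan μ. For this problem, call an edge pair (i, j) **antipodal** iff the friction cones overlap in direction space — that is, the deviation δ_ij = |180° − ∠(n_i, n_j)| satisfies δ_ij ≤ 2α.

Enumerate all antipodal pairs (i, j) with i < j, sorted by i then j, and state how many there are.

count = 6; pairs: (0,2), (0,3), (1,3), (1,4), (2,4), (2,5)

α = atan 0.55 = 28.81°;  2α = 57.62°
n_0 = (+0.9980, +0.0629)
n_1 = (+0.2209, +0.9753)
n_2 = (-0.9187, +0.3950)
n_3 = (-0.8359, -0.5489)
n_4 = (+0.2755, -0.9613)
n_5 = (+0.8564, -0.5163)
  (0,1): δ = 106.37°  ·
  (0,2): δ = 26.87°  ✓
  (0,3): δ = 29.68°  ✓
  (0,4): δ = 102.39°  ·
  (0,5): δ = 145.31°  ·
  (1,2): δ = 100.50°  ·
  (1,3): δ = 43.95°  ✓
  (1,4): δ = 28.75°  ✓
  (1,5): δ = 71.67°  ·
  (2,3): δ = 123.45°  ·
  (2,4): δ = 50.75°  ✓
  (2,5): δ = 7.82°  ✓
  (3,4): δ = 107.30°  ·
  (3,5): δ = 64.38°  ·
  (4,5): δ = 137.08°  ·
antipodal pairs: 6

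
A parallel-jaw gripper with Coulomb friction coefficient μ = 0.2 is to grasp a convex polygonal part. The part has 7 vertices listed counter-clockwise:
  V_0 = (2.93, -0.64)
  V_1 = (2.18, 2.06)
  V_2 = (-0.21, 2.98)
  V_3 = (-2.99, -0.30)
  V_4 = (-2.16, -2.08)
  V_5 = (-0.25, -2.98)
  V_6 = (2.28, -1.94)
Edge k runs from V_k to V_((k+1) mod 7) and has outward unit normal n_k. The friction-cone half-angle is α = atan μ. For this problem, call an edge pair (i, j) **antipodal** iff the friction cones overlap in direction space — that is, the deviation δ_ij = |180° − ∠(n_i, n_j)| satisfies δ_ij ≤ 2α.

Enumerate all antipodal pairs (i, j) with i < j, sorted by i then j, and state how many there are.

α = atan 0.2 = 11.31°;  2α = 22.62°
n_0 = (+0.9635, +0.2676)
n_1 = (+0.3592, +0.9332)
n_2 = (-0.7629, +0.6466)
n_3 = (-0.9063, -0.4226)
n_4 = (-0.4263, -0.9046)
n_5 = (+0.3802, -0.9249)
n_6 = (+0.8944, -0.4472)
  (0,1): δ = 126.58°  ·
  (0,2): δ = 55.81°  ·
  (0,3): δ = 9.48°  ✓
  (0,4): δ = 49.25°  ·
  (0,5): δ = 96.82°  ·
  (0,6): δ = 137.91°  ·
  (1,2): δ = 109.23°  ·
  (1,3): δ = 43.95°  ·
  (1,4): δ = 4.18°  ✓
  (1,5): δ = 43.40°  ·
  (1,6): δ = 84.49°  ·
  (2,3): δ = 114.72°  ·
  (2,4): δ = 74.95°  ·
  (2,5): δ = 27.37°  ·
  (2,6): δ = 13.72°  ✓
  (3,4): δ = 140.23°  ·
  (3,5): δ = 92.65°  ·
  (3,6): δ = 51.56°  ·
  (4,5): δ = 132.42°  ·
  (4,6): δ = 91.34°  ·
  (5,6): δ = 138.91°  ·
antipodal pairs: 3

count = 3; pairs: (0,3), (1,4), (2,6)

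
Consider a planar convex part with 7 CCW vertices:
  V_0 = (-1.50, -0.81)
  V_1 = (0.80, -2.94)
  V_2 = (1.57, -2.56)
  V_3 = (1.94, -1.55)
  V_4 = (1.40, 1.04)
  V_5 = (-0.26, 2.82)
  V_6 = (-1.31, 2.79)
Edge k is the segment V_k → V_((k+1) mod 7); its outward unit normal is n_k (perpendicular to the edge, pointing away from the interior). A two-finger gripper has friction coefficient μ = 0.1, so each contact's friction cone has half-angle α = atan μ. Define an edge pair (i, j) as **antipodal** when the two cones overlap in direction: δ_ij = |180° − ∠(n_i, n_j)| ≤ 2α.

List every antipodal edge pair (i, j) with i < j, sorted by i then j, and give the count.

α = atan 0.1 = 5.71°;  2α = 11.42°
n_0 = (-0.6795, -0.7337)
n_1 = (+0.4425, -0.8967)
n_2 = (+0.9390, -0.3440)
n_3 = (+0.9789, +0.2041)
n_4 = (+0.7313, +0.6820)
n_5 = (-0.0286, +0.9996)
n_6 = (-0.9986, +0.0527)
  (0,1): δ = 110.93°  ·
  (0,2): δ = 67.32°  ·
  (0,3): δ = 35.42°  ·
  (0,4): δ = 4.20°  ✓
  (0,5): δ = 44.44°  ·
  (0,6): δ = 129.78°  ·
  (1,2): δ = 136.39°  ·
  (1,3): δ = 104.49°  ·
  (1,4): δ = 73.26°  ·
  (1,5): δ = 24.63°  ·
  (1,6): δ = 60.71°  ·
  (2,3): δ = 148.10°  ·
  (2,4): δ = 116.88°  ·
  (2,5): δ = 68.24°  ·
  (2,6): δ = 17.10°  ·
  (3,4): δ = 148.78°  ·
  (3,5): δ = 100.14°  ·
  (3,6): δ = 14.80°  ·
  (4,5): δ = 131.37°  ·
  (4,6): δ = 46.02°  ·
  (5,6): δ = 94.66°  ·
antipodal pairs: 1

count = 1; pairs: (0,4)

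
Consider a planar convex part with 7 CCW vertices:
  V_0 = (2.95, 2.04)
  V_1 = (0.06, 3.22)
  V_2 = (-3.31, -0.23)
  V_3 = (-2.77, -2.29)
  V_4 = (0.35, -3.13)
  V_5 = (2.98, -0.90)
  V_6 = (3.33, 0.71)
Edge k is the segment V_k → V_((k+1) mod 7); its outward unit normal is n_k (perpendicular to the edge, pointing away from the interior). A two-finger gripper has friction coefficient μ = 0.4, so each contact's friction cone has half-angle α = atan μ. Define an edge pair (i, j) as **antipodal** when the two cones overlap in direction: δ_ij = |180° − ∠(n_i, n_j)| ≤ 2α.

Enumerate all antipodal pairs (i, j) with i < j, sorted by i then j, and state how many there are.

α = atan 0.4 = 21.80°;  2α = 43.60°
n_0 = (+0.3780, +0.9258)
n_1 = (-0.7154, +0.6988)
n_2 = (-0.9673, -0.2536)
n_3 = (-0.2600, -0.9656)
n_4 = (+0.6467, -0.7627)
n_5 = (+0.9772, -0.2124)
n_6 = (+0.9615, +0.2747)
  (0,1): δ = 112.12°  ·
  (0,2): δ = 53.10°  ·
  (0,3): δ = 7.14°  ✓
  (0,4): δ = 62.51°  ·
  (0,5): δ = 99.95°  ·
  (0,6): δ = 128.16°  ·
  (1,2): δ = 120.98°  ·
  (1,3): δ = 60.74°  ·
  (1,4): δ = 5.38°  ✓
  (1,5): δ = 32.06°  ✓
  (1,6): δ = 60.27°  ·
  (2,3): δ = 119.76°  ·
  (2,4): δ = 64.39°  ·
  (2,5): δ = 26.95°  ✓
  (2,6): δ = 1.26°  ✓
  (3,4): δ = 124.64°  ·
  (3,5): δ = 87.20°  ·
  (3,6): δ = 58.99°  ·
  (4,5): δ = 142.56°  ·
  (4,6): δ = 114.35°  ·
  (5,6): δ = 151.79°  ·
antipodal pairs: 5

count = 5; pairs: (0,3), (1,4), (1,5), (2,5), (2,6)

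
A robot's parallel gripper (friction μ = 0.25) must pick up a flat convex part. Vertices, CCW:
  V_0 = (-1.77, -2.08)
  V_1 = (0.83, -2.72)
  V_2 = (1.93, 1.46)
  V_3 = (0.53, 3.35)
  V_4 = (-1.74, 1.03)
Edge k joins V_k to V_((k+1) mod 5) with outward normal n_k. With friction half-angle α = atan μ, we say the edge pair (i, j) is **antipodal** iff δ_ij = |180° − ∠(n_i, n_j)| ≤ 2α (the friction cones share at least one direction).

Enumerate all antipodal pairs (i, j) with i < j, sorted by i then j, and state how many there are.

count = 1; pairs: (1,4)

α = atan 0.25 = 14.04°;  2α = 28.07°
n_0 = (-0.2390, -0.9710)
n_1 = (+0.9671, -0.2545)
n_2 = (+0.8036, +0.5952)
n_3 = (-0.7148, +0.6994)
n_4 = (-1.0000, +0.0096)
  (0,1): δ = 90.91°  ·
  (0,2): δ = 39.64°  ·
  (0,3): δ = 59.45°  ·
  (0,4): δ = 103.28°  ·
  (1,2): δ = 128.73°  ·
  (1,3): δ = 29.63°  ·
  (1,4): δ = 14.19°  ✓
  (2,3): δ = 80.90°  ·
  (2,4): δ = 37.08°  ·
  (3,4): δ = 136.18°  ·
antipodal pairs: 1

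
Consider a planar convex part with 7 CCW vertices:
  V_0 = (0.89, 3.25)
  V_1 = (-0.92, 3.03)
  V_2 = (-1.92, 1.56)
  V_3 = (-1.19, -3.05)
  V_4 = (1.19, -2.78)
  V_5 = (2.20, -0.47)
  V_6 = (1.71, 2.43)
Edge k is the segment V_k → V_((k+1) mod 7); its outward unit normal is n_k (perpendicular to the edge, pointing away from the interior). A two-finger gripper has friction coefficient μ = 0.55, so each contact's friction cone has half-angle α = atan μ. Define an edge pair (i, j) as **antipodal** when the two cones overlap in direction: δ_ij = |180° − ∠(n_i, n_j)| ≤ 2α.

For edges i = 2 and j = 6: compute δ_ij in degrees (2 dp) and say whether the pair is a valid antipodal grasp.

δ = 36.00°, valid

α = atan 0.55 = 28.81°;  2α = 57.62°
edge 2: e_2 = (+0.73, -4.61);  n_2 = (-0.9877, -0.1564)
edge 6: e_6 = (-0.82, +0.82);  n_6 = (+0.7071, +0.7071)
∠(n_2, n_6) = 144.00°
δ = |180° − 144.00°| = 36.00°
36.00° ≤ 2α = 57.62°  →  valid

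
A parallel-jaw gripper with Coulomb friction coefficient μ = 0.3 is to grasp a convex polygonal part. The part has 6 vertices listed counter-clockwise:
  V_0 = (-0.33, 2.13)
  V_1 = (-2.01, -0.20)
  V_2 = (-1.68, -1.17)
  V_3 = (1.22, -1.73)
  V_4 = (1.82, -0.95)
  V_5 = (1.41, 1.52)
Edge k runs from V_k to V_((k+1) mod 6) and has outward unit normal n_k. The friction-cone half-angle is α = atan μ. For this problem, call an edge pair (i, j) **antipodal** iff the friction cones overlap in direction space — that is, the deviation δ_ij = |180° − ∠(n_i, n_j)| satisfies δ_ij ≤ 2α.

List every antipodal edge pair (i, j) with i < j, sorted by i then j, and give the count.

count = 3; pairs: (0,3), (1,4), (2,5)

α = atan 0.3 = 16.70°;  2α = 33.40°
n_0 = (-0.8111, +0.5849)
n_1 = (-0.9467, -0.3221)
n_2 = (-0.1896, -0.9819)
n_3 = (+0.7926, -0.6097)
n_4 = (+0.9865, +0.1638)
n_5 = (+0.3308, +0.9437)
  (0,1): δ = 125.42°  ·
  (0,2): δ = 65.14°  ·
  (0,3): δ = 1.78°  ✓
  (0,4): δ = 45.22°  ·
  (0,5): δ = 106.47°  ·
  (1,2): δ = 119.72°  ·
  (1,3): δ = 56.36°  ·
  (1,4): δ = 9.36°  ✓
  (1,5): δ = 51.89°  ·
  (2,3): δ = 116.64°  ·
  (2,4): δ = 69.65°  ·
  (2,5): δ = 8.39°  ✓
  (3,4): δ = 133.01°  ·
  (3,5): δ = 71.75°  ·
  (4,5): δ = 118.74°  ·
antipodal pairs: 3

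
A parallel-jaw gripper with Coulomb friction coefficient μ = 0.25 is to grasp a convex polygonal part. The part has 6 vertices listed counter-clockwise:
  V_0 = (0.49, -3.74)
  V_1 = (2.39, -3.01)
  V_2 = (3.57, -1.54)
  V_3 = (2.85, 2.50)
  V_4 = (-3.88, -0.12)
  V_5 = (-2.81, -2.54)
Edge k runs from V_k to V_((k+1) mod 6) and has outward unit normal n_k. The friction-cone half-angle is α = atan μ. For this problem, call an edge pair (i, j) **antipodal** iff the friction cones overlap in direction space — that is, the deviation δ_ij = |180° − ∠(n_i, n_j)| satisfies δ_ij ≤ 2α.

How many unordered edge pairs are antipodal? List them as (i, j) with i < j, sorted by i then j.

α = atan 0.25 = 14.04°;  2α = 28.07°
n_0 = (+0.3586, -0.9335)
n_1 = (+0.7798, -0.6260)
n_2 = (+0.9845, +0.1755)
n_3 = (-0.3628, +0.9319)
n_4 = (-0.9146, -0.4044)
n_5 = (-0.3417, -0.9398)
  (0,1): δ = 149.77°  ·
  (0,2): δ = 100.91°  ·
  (0,3): δ = 0.25°  ✓
  (0,4): δ = 92.84°  ·
  (0,5): δ = 139.00°  ·
  (1,2): δ = 131.14°  ·
  (1,3): δ = 29.97°  ·
  (1,4): δ = 62.61°  ·
  (1,5): δ = 108.77°  ·
  (2,3): δ = 78.83°  ·
  (2,4): δ = 13.75°  ✓
  (2,5): δ = 59.91°  ·
  (3,4): δ = 87.42°  ·
  (3,5): δ = 41.25°  ·
  (4,5): δ = 133.84°  ·
antipodal pairs: 2

count = 2; pairs: (0,3), (2,4)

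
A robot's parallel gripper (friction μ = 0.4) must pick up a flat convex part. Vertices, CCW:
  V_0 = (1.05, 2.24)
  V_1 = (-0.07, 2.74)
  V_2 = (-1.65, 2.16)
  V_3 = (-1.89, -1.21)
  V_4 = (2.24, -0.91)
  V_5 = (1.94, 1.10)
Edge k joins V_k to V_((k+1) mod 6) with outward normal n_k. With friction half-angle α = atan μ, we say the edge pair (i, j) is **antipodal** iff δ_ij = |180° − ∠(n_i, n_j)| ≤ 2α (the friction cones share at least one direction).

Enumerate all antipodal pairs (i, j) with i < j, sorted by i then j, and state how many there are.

α = atan 0.4 = 21.80°;  2α = 43.60°
n_0 = (+0.4077, +0.9131)
n_1 = (-0.3446, +0.9387)
n_2 = (-0.9975, +0.0710)
n_3 = (+0.0724, -0.9974)
n_4 = (+0.9890, +0.1476)
n_5 = (+0.7882, +0.6154)
  (0,1): δ = 135.79°  ·
  (0,2): δ = 70.02°  ·
  (0,3): δ = 28.21°  ✓
  (0,4): δ = 122.55°  ·
  (0,5): δ = 152.04°  ·
  (1,2): δ = 114.23°  ·
  (1,3): δ = 16.00°  ✓
  (1,4): δ = 78.33°  ·
  (1,5): δ = 107.82°  ·
  (2,3): δ = 81.77°  ·
  (2,4): δ = 12.56°  ✓
  (2,5): δ = 42.05°  ✓
  (3,4): δ = 85.67°  ·
  (3,5): δ = 56.18°  ·
  (4,5): δ = 150.51°  ·
antipodal pairs: 4

count = 4; pairs: (0,3), (1,3), (2,4), (2,5)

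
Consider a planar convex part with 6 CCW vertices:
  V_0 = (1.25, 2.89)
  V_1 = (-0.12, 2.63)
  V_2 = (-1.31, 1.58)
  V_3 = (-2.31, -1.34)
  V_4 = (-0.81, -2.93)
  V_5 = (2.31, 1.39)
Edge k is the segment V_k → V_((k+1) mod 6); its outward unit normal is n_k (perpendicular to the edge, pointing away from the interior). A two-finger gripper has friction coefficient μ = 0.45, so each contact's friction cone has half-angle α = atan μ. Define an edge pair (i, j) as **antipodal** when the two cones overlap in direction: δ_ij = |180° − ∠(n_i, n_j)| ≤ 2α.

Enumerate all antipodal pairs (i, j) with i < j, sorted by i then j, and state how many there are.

count = 4; pairs: (0,4), (1,4), (2,4), (3,5)

α = atan 0.45 = 24.23°;  2α = 48.46°
n_0 = (-0.1865, +0.9825)
n_1 = (-0.6616, +0.7498)
n_2 = (-0.9461, +0.3240)
n_3 = (-0.7274, -0.6862)
n_4 = (+0.8107, -0.5855)
n_5 = (+0.8167, +0.5771)
  (0,1): δ = 149.32°  ·
  (0,2): δ = 119.65°  ·
  (0,3): δ = 57.41°  ·
  (0,4): δ = 43.42°  ✓
  (0,5): δ = 114.50°  ·
  (1,2): δ = 150.33°  ·
  (1,3): δ = 88.09°  ·
  (1,4): δ = 12.74°  ✓
  (1,5): δ = 83.82°  ·
  (2,3): δ = 117.76°  ·
  (2,4): δ = 16.93°  ✓
  (2,5): δ = 54.15°  ·
  (3,4): δ = 79.17°  ·
  (3,5): δ = 8.08°  ✓
  (4,5): δ = 108.91°  ·
antipodal pairs: 4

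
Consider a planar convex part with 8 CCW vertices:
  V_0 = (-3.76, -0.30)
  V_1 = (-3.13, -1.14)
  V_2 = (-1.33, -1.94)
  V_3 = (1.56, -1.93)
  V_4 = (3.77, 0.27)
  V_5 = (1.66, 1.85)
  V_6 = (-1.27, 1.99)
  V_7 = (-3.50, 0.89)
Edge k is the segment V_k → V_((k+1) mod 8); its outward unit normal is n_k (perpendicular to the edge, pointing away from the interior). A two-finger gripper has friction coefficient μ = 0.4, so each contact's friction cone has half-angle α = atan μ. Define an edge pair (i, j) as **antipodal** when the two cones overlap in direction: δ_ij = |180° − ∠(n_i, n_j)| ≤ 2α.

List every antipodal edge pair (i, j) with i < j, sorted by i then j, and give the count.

count = 8; pairs: (0,4), (1,4), (1,5), (2,4), (2,5), (2,6), (3,6), (3,7)

α = atan 0.4 = 21.80°;  2α = 43.60°
n_0 = (-0.8000, -0.6000)
n_1 = (-0.4061, -0.9138)
n_2 = (+0.0035, -1.0000)
n_3 = (+0.7055, -0.7087)
n_4 = (+0.5994, +0.8005)
n_5 = (+0.0477, +0.9989)
n_6 = (-0.4424, +0.8968)
n_7 = (-0.9770, +0.2135)
  (0,1): δ = 150.83°  ·
  (0,2): δ = 126.67°  ·
  (0,3): δ = 82.00°  ·
  (0,4): δ = 16.30°  ✓
  (0,5): δ = 50.39°  ·
  (0,6): δ = 79.39°  ·
  (0,7): δ = 130.81°  ·
  (1,2): δ = 155.84°  ·
  (1,3): δ = 111.17°  ·
  (1,4): δ = 12.86°  ✓
  (1,5): δ = 21.23°  ✓
  (1,6): δ = 50.22°  ·
  (1,7): δ = 101.64°  ·
  (2,3): δ = 135.33°  ·
  (2,4): δ = 37.02°  ✓
  (2,5): δ = 2.93°  ✓
  (2,6): δ = 26.06°  ✓
  (2,7): δ = 77.48°  ·
  (3,4): δ = 81.70°  ·
  (3,5): δ = 47.61°  ·
  (3,6): δ = 18.61°  ✓
  (3,7): δ = 32.81°  ✓
  (4,5): δ = 145.91°  ·
  (4,6): δ = 116.92°  ·
  (4,7): δ = 65.50°  ·
  (5,6): δ = 151.01°  ·
  (5,7): δ = 99.59°  ·
  (6,7): δ = 128.58°  ·
antipodal pairs: 8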